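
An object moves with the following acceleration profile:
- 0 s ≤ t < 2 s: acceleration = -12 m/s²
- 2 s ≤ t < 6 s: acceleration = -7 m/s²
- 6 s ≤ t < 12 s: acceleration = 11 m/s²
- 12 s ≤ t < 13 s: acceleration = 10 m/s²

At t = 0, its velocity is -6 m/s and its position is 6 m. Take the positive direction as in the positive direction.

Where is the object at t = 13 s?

-343 m

On each constant-a segment, Δv = aΔt and Δx = v₀Δt + ½aΔt²; chain segment to segment.
0–2 s: v starts -6 m/s; Δx = -6·2 + ½·-12·2² = -36 m; v ends -30 m/s.
2–6 s: v starts -30 m/s; Δx = -30·4 + ½·-7·4² = -176 m; v ends -58 m/s.
6–12 s: v starts -58 m/s; Δx = -58·6 + ½·11·6² = -150 m; v ends 8 m/s.
12–13 s: v starts 8 m/s; Δx = 8·1 + ½·10·1² = 13 m; v ends 18 m/s.
x(13) = 6 + Σ Δx = -343 m.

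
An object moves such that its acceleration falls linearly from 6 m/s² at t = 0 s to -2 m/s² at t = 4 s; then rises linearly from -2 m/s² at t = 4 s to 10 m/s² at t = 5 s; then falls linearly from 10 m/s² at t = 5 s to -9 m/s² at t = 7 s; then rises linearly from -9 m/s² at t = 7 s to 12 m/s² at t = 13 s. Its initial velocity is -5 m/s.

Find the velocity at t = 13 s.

Δv equals the area under the a-t graph; then v = v₀ + Δv.
0–4 s: ½(6 + -2)(4) = 8 m/s
4–5 s: ½(-2 + 10)(1) = 4 m/s
5–7 s: ½(10 + -9)(2) = 1 m/s
7–13 s: ½(-9 + 12)(6) = 9 m/s
Δv = 22 m/s, so v(13) = -5 + (22) = 17 m/s.

17 m/s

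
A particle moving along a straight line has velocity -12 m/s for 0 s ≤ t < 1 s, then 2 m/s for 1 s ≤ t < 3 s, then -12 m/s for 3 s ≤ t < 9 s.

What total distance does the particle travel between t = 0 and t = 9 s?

88 m

Distance (not displacement) is the total path length: add the absolute areas under v-t.
0–1 s: |-12| × 1 = 12 m
1–3 s: |2| × 2 = 4 m
3–9 s: |-12| × 6 = 72 m
Total distance = 88 m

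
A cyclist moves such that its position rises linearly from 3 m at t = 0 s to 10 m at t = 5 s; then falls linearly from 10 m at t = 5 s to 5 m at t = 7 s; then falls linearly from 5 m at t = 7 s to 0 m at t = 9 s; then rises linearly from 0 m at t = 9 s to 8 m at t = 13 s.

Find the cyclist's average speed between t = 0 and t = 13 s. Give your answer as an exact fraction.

Average speed = (total path length)/(elapsed time); on a piecewise-linear x-t graph the path length is Σ|Δx|.
0–5 s: |Δx| = |10 − 3| = 7 m
5–7 s: |Δx| = |5 − 10| = 5 m
7–9 s: |Δx| = |0 − 5| = 5 m
9–13 s: |Δx| = |8 − 0| = 8 m
Total path = 25 m; average speed = 25/13 = 25/13 m/s.

25/13 m/s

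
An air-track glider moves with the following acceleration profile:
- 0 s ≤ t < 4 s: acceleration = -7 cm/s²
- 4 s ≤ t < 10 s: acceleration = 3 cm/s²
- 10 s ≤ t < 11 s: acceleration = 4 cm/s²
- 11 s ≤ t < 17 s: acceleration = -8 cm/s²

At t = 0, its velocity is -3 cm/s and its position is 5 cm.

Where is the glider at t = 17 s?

On each constant-a segment, Δv = aΔt and Δx = v₀Δt + ½aΔt²; chain segment to segment.
0–4 s: v starts -3 cm/s; Δx = -3·4 + ½·-7·4² = -68 cm; v ends -31 cm/s.
4–10 s: v starts -31 cm/s; Δx = -31·6 + ½·3·6² = -132 cm; v ends -13 cm/s.
10–11 s: v starts -13 cm/s; Δx = -13·1 + ½·4·1² = -11 cm; v ends -9 cm/s.
11–17 s: v starts -9 cm/s; Δx = -9·6 + ½·-8·6² = -198 cm; v ends -57 cm/s.
x(17) = 5 + Σ Δx = -404 cm.

-404 cm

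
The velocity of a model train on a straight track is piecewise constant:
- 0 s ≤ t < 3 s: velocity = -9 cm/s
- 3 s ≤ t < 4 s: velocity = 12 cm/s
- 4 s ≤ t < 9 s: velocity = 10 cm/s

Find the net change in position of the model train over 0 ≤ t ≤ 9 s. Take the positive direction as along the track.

Displacement is the signed area under the v-t curve.
0–3 s: -9 × 3 = -27 cm
3–4 s: 12 × 1 = 12 cm
4–9 s: 10 × 5 = 50 cm
Net displacement = 35 cm

35 cm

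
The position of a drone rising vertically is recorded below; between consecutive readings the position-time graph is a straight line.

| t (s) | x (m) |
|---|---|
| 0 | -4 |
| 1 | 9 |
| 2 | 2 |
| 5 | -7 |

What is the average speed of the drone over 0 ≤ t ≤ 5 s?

5.8 m/s

Average speed = (total path length)/(elapsed time); on a piecewise-linear x-t graph the path length is Σ|Δx|.
0–1 s: |Δx| = |9 − -4| = 13 m
1–2 s: |Δx| = |2 − 9| = 7 m
2–5 s: |Δx| = |-7 − 2| = 9 m
Total path = 29 m; average speed = 29/5 = 5.8 m/s.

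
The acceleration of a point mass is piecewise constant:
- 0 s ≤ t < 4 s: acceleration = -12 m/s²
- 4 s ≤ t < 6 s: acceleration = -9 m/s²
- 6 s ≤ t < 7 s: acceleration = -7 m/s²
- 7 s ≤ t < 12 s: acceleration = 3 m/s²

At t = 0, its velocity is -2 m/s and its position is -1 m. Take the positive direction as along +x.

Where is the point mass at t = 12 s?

-632 m

On each constant-a segment, Δv = aΔt and Δx = v₀Δt + ½aΔt²; chain segment to segment.
0–4 s: v starts -2 m/s; Δx = -2·4 + ½·-12·4² = -104 m; v ends -50 m/s.
4–6 s: v starts -50 m/s; Δx = -50·2 + ½·-9·2² = -118 m; v ends -68 m/s.
6–7 s: v starts -68 m/s; Δx = -68·1 + ½·-7·1² = -71.5 m; v ends -75 m/s.
7–12 s: v starts -75 m/s; Δx = -75·5 + ½·3·5² = -337.5 m; v ends -60 m/s.
x(12) = -1 + Σ Δx = -632 m.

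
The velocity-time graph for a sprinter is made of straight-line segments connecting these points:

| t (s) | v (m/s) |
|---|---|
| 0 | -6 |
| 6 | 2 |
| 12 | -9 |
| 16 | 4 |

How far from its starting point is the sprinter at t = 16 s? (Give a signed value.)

-43 m

Displacement is the signed area under the v-t curve.
0–6 s: ½(-6 + 2)(6) = -12 m
6–12 s: ½(2 + -9)(6) = -21 m
12–16 s: ½(-9 + 4)(4) = -10 m
Net displacement = -43 m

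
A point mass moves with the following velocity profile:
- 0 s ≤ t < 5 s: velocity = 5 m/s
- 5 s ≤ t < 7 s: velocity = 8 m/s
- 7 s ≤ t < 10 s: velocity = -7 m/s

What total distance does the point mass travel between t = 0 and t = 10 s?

62 m

Total distance travelled is ∫|v| dt — sum the magnitudes of each area piece.
0–5 s: |5| × 5 = 25 m
5–7 s: |8| × 2 = 16 m
7–10 s: |-7| × 3 = 21 m
Total distance = 62 m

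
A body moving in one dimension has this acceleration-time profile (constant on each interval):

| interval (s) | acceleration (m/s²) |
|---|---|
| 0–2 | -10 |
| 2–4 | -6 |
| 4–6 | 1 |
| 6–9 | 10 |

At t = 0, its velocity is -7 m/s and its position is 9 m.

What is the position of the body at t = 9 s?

-233 m

On each constant-a segment, Δv = aΔt and Δx = v₀Δt + ½aΔt²; chain segment to segment.
0–2 s: v starts -7 m/s; Δx = -7·2 + ½·-10·2² = -34 m; v ends -27 m/s.
2–4 s: v starts -27 m/s; Δx = -27·2 + ½·-6·2² = -66 m; v ends -39 m/s.
4–6 s: v starts -39 m/s; Δx = -39·2 + ½·1·2² = -76 m; v ends -37 m/s.
6–9 s: v starts -37 m/s; Δx = -37·3 + ½·10·3² = -66 m; v ends -7 m/s.
x(9) = 9 + Σ Δx = -233 m.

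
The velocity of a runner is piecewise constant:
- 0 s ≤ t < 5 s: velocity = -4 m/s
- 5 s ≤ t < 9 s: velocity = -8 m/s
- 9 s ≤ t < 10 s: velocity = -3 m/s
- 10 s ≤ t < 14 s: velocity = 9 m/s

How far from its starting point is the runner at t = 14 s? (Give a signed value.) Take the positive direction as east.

Displacement is the signed area under the v-t curve.
0–5 s: -4 × 5 = -20 m
5–9 s: -8 × 4 = -32 m
9–10 s: -3 × 1 = -3 m
10–14 s: 9 × 4 = 36 m
Net displacement = -19 m

-19 m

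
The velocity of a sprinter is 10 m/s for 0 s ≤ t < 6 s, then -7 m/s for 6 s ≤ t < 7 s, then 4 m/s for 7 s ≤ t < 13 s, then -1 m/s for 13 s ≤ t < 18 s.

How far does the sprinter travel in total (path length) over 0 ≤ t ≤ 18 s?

Total distance travelled is ∫|v| dt — sum the magnitudes of each area piece.
0–6 s: |10| × 6 = 60 m
6–7 s: |-7| × 1 = 7 m
7–13 s: |4| × 6 = 24 m
13–18 s: |-1| × 5 = 5 m
Total distance = 96 m

96 m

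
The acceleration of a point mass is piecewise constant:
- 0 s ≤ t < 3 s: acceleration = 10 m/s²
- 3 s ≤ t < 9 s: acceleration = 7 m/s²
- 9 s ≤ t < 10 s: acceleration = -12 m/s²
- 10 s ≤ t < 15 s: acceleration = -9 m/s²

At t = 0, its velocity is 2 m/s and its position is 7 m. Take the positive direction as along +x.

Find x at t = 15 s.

641.5 m

On each constant-a segment, Δv = aΔt and Δx = v₀Δt + ½aΔt²; chain segment to segment.
0–3 s: v starts 2 m/s; Δx = 2·3 + ½·10·3² = 51 m; v ends 32 m/s.
3–9 s: v starts 32 m/s; Δx = 32·6 + ½·7·6² = 318 m; v ends 74 m/s.
9–10 s: v starts 74 m/s; Δx = 74·1 + ½·-12·1² = 68 m; v ends 62 m/s.
10–15 s: v starts 62 m/s; Δx = 62·5 + ½·-9·5² = 197.5 m; v ends 17 m/s.
x(15) = 7 + Σ Δx = 641.5 m.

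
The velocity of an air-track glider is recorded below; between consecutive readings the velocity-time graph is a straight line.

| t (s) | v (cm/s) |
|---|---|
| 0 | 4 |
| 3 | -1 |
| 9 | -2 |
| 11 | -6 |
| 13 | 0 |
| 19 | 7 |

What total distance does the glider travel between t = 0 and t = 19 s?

Total distance travelled is ∫|v| dt — sum the magnitudes of each area piece.
0–3 s: v = 0 at t = 2.4 s; triangle areas 4.8 + 0.3 = 5.1 cm
3–9 s: |½(-1 + -2)(6)| = 9 cm
9–11 s: |½(-2 + -6)(2)| = 8 cm
11–13 s: |½(-6 + 0)(2)| = 6 cm
13–19 s: |½(0 + 7)(6)| = 21 cm
Total distance = 49.1 cm

49.1 cm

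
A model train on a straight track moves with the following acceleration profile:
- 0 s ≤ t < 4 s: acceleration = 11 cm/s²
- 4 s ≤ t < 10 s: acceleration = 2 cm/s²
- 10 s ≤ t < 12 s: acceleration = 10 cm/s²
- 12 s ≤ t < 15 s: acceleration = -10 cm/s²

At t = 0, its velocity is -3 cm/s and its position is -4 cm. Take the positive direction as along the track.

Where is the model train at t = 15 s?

654 cm

On each constant-a segment, Δv = aΔt and Δx = v₀Δt + ½aΔt²; chain segment to segment.
0–4 s: v starts -3 cm/s; Δx = -3·4 + ½·11·4² = 76 cm; v ends 41 cm/s.
4–10 s: v starts 41 cm/s; Δx = 41·6 + ½·2·6² = 282 cm; v ends 53 cm/s.
10–12 s: v starts 53 cm/s; Δx = 53·2 + ½·10·2² = 126 cm; v ends 73 cm/s.
12–15 s: v starts 73 cm/s; Δx = 73·3 + ½·-10·3² = 174 cm; v ends 43 cm/s.
x(15) = -4 + Σ Δx = 654 cm.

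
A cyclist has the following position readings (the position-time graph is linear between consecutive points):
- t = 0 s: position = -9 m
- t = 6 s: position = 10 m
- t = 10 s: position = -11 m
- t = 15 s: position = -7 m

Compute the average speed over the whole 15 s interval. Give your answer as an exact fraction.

Average speed = (total path length)/(elapsed time); on a piecewise-linear x-t graph the path length is Σ|Δx|.
0–6 s: |Δx| = |10 − -9| = 19 m
6–10 s: |Δx| = |-11 − 10| = 21 m
10–15 s: |Δx| = |-7 − -11| = 4 m
Total path = 44 m; average speed = 44/15 = 44/15 m/s.

44/15 m/s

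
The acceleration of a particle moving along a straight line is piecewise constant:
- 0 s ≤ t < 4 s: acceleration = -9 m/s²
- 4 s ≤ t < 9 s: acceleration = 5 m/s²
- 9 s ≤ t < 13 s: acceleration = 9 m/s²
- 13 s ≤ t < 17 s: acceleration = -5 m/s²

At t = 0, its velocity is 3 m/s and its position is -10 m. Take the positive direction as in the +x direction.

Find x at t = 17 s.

On each constant-a segment, Δv = aΔt and Δx = v₀Δt + ½aΔt²; chain segment to segment.
0–4 s: v starts 3 m/s; Δx = 3·4 + ½·-9·4² = -60 m; v ends -33 m/s.
4–9 s: v starts -33 m/s; Δx = -33·5 + ½·5·5² = -102.5 m; v ends -8 m/s.
9–13 s: v starts -8 m/s; Δx = -8·4 + ½·9·4² = 40 m; v ends 28 m/s.
13–17 s: v starts 28 m/s; Δx = 28·4 + ½·-5·4² = 72 m; v ends 8 m/s.
x(17) = -10 + Σ Δx = -60.5 m.

-60.5 m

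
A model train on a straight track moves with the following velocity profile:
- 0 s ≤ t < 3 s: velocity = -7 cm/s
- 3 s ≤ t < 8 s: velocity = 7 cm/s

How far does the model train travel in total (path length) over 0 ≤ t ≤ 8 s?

Total distance travelled is ∫|v| dt — sum the magnitudes of each area piece.
0–3 s: |-7| × 3 = 21 cm
3–8 s: |7| × 5 = 35 cm
Total distance = 56 cm

56 cm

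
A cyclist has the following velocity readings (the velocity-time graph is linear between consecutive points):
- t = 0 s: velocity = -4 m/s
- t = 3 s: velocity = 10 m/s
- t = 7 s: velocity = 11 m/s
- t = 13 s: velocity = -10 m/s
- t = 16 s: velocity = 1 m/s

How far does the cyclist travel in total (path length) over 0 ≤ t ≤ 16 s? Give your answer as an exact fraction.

2195/22 m

Total distance travelled is ∫|v| dt — sum the magnitudes of each area piece.
0–3 s: v = 0 at t = 6/7 s; triangle areas 12/7 + 75/7 = 87/7 m
3–7 s: |½(10 + 11)(4)| = 42 m
7–13 s: v = 0 at t = 71/7 s; triangle areas 121/7 + 100/7 = 221/7 m
13–16 s: v = 0 at t = 173/11 s; triangle areas 150/11 + 3/22 = 303/22 m
Total distance = 2195/22 m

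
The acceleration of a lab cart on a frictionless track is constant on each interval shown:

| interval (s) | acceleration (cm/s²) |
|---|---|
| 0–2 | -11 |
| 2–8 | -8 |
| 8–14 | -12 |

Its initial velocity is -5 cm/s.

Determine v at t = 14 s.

Δv equals the area under the a-t graph; then v = v₀ + Δv.
0–2 s: -11 × 2 = -22 cm/s
2–8 s: -8 × 6 = -48 cm/s
8–14 s: -12 × 6 = -72 cm/s
Δv = -142 cm/s, so v(14) = -5 + (-142) = -147 cm/s.

-147 cm/s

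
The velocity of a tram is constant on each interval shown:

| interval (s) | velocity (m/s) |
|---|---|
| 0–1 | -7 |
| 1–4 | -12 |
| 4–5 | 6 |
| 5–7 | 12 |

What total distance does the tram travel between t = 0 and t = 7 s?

73 m

Distance (not displacement) is the total path length: add the absolute areas under v-t.
0–1 s: |-7| × 1 = 7 m
1–4 s: |-12| × 3 = 36 m
4–5 s: |6| × 1 = 6 m
5–7 s: |12| × 2 = 24 m
Total distance = 73 m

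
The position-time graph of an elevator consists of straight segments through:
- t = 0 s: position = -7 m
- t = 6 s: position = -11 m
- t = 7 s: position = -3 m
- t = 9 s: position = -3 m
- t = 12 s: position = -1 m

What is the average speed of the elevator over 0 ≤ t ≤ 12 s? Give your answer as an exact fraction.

7/6 m/s

Average speed = (total path length)/(elapsed time); on a piecewise-linear x-t graph the path length is Σ|Δx|.
0–6 s: |Δx| = |-11 − -7| = 4 m
6–7 s: |Δx| = |-3 − -11| = 8 m
7–9 s: |Δx| = |-3 − -3| = 0 m
9–12 s: |Δx| = |-1 − -3| = 2 m
Total path = 14 m; average speed = 14/12 = 7/6 m/s.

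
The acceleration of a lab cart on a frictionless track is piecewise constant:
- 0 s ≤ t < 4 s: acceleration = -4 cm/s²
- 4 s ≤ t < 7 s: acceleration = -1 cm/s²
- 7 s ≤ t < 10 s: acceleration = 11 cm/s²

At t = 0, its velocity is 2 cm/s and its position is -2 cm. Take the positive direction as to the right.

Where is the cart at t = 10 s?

On each constant-a segment, Δv = aΔt and Δx = v₀Δt + ½aΔt²; chain segment to segment.
0–4 s: v starts 2 cm/s; Δx = 2·4 + ½·-4·4² = -24 cm; v ends -14 cm/s.
4–7 s: v starts -14 cm/s; Δx = -14·3 + ½·-1·3² = -46.5 cm; v ends -17 cm/s.
7–10 s: v starts -17 cm/s; Δx = -17·3 + ½·11·3² = -1.5 cm; v ends 16 cm/s.
x(10) = -2 + Σ Δx = -74 cm.

-74 cm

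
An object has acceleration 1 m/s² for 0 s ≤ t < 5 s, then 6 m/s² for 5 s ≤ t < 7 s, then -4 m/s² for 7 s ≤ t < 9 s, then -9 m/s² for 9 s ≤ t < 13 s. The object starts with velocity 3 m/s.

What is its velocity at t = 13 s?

-24 m/s

Δv equals the area under the a-t graph; then v = v₀ + Δv.
0–5 s: 1 × 5 = 5 m/s
5–7 s: 6 × 2 = 12 m/s
7–9 s: -4 × 2 = -8 m/s
9–13 s: -9 × 4 = -36 m/s
Δv = -27 m/s, so v(13) = 3 + (-27) = -24 m/s.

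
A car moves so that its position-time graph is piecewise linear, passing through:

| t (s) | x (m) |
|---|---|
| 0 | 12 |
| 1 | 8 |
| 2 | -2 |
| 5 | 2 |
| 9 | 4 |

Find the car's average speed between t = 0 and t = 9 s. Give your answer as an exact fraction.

Average speed = (total path length)/(elapsed time); on a piecewise-linear x-t graph the path length is Σ|Δx|.
0–1 s: |Δx| = |8 − 12| = 4 m
1–2 s: |Δx| = |-2 − 8| = 10 m
2–5 s: |Δx| = |2 − -2| = 4 m
5–9 s: |Δx| = |4 − 2| = 2 m
Total path = 20 m; average speed = 20/9 = 20/9 m/s.

20/9 m/s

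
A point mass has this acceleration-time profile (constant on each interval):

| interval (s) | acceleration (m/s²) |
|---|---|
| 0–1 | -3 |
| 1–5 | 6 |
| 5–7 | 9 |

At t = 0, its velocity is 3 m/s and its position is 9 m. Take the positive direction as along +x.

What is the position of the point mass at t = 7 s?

On each constant-a segment, Δv = aΔt and Δx = v₀Δt + ½aΔt²; chain segment to segment.
0–1 s: v starts 3 m/s; Δx = 3·1 + ½·-3·1² = 1.5 m; v ends 0 m/s.
1–5 s: v starts 0 m/s; Δx = 0·4 + ½·6·4² = 48 m; v ends 24 m/s.
5–7 s: v starts 24 m/s; Δx = 24·2 + ½·9·2² = 66 m; v ends 42 m/s.
x(7) = 9 + Σ Δx = 124.5 m.

124.5 m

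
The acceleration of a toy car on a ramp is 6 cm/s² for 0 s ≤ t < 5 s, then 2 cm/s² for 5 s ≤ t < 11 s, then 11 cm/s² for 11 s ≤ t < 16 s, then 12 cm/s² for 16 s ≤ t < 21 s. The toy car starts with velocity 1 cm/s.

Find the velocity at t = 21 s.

158 cm/s

Δv equals the area under the a-t graph; then v = v₀ + Δv.
0–5 s: 6 × 5 = 30 cm/s
5–11 s: 2 × 6 = 12 cm/s
11–16 s: 11 × 5 = 55 cm/s
16–21 s: 12 × 5 = 60 cm/s
Δv = 157 cm/s, so v(21) = 1 + (157) = 158 cm/s.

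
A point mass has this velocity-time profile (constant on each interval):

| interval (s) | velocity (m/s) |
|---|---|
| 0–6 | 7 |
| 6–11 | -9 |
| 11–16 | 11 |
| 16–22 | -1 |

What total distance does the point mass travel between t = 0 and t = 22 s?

Distance (not displacement) is the total path length: add the absolute areas under v-t.
0–6 s: |7| × 6 = 42 m
6–11 s: |-9| × 5 = 45 m
11–16 s: |11| × 5 = 55 m
16–22 s: |-1| × 6 = 6 m
Total distance = 148 m

148 m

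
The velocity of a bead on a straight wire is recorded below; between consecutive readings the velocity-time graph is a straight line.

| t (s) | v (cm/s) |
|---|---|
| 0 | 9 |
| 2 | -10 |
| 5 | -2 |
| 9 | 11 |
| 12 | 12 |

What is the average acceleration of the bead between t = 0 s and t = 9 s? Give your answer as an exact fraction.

Average acceleration = Δv/Δt = (11 − 9)/(9 − 0) = 2/9 cm/s².

2/9 cm/s²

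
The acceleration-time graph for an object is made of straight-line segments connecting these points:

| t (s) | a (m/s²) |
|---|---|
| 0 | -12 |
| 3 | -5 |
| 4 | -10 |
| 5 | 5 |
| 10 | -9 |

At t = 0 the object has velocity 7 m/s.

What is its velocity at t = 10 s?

Δv equals the area under the a-t graph; then v = v₀ + Δv.
0–3 s: ½(-12 + -5)(3) = -25.5 m/s
3–4 s: ½(-5 + -10)(1) = -7.5 m/s
4–5 s: ½(-10 + 5)(1) = -2.5 m/s
5–10 s: ½(5 + -9)(5) = -10 m/s
Δv = -45.5 m/s, so v(10) = 7 + (-45.5) = -38.5 m/s.

-38.5 m/s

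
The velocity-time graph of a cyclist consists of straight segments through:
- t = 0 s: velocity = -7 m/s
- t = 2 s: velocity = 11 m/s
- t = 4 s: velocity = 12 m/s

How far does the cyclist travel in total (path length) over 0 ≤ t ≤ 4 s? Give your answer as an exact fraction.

Distance (not displacement) is the total path length: add the absolute areas under v-t.
0–2 s: v = 0 at t = 7/9 s; triangle areas 49/18 + 121/18 = 85/9 m
2–4 s: |½(11 + 12)(2)| = 23 m
Total distance = 292/9 m

292/9 m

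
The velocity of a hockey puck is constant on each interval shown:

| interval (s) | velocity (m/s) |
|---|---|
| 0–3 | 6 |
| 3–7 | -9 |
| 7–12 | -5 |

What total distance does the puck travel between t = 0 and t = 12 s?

79 m

Total distance travelled is ∫|v| dt — sum the magnitudes of each area piece.
0–3 s: |6| × 3 = 18 m
3–7 s: |-9| × 4 = 36 m
7–12 s: |-5| × 5 = 25 m
Total distance = 79 m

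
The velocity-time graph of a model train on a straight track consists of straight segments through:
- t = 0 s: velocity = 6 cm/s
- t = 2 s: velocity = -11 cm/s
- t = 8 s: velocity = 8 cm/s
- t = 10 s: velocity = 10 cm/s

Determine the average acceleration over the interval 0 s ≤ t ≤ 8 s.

0.25 cm/s²

Average acceleration = Δv/Δt = (8 − 6)/(8 − 0) = 0.25 cm/s².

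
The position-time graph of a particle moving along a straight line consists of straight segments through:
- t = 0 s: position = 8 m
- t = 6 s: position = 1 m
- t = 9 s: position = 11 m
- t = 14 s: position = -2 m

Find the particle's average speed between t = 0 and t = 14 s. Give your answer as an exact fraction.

15/7 m/s

Average speed = (total path length)/(elapsed time); on a piecewise-linear x-t graph the path length is Σ|Δx|.
0–6 s: |Δx| = |1 − 8| = 7 m
6–9 s: |Δx| = |11 − 1| = 10 m
9–14 s: |Δx| = |-2 − 11| = 13 m
Total path = 30 m; average speed = 30/14 = 15/7 m/s.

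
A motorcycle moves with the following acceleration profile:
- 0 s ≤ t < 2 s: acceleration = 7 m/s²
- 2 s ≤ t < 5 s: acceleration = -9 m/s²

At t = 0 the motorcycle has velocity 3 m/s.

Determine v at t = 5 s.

-10 m/s

Δv equals the area under the a-t graph; then v = v₀ + Δv.
0–2 s: 7 × 2 = 14 m/s
2–5 s: -9 × 3 = -27 m/s
Δv = -13 m/s, so v(5) = 3 + (-13) = -10 m/s.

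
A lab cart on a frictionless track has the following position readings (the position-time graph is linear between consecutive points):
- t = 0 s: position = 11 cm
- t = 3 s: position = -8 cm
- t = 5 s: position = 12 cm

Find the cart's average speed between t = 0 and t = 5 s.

Average speed = (total path length)/(elapsed time); on a piecewise-linear x-t graph the path length is Σ|Δx|.
0–3 s: |Δx| = |-8 − 11| = 19 cm
3–5 s: |Δx| = |12 − -8| = 20 cm
Total path = 39 cm; average speed = 39/5 = 7.8 cm/s.

7.8 cm/s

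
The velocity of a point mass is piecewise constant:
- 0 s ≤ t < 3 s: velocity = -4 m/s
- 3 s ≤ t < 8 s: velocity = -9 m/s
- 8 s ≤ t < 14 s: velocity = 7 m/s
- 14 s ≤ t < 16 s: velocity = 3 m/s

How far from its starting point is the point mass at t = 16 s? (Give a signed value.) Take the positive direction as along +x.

Displacement is the signed area under the v-t curve.
0–3 s: -4 × 3 = -12 m
3–8 s: -9 × 5 = -45 m
8–14 s: 7 × 6 = 42 m
14–16 s: 3 × 2 = 6 m
Net displacement = -9 m

-9 m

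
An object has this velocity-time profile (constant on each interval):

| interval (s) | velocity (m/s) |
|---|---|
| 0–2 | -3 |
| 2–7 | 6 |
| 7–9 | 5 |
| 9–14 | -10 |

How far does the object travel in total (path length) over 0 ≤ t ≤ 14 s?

Distance (not displacement) is the total path length: add the absolute areas under v-t.
0–2 s: |-3| × 2 = 6 m
2–7 s: |6| × 5 = 30 m
7–9 s: |5| × 2 = 10 m
9–14 s: |-10| × 5 = 50 m
Total distance = 96 m

96 m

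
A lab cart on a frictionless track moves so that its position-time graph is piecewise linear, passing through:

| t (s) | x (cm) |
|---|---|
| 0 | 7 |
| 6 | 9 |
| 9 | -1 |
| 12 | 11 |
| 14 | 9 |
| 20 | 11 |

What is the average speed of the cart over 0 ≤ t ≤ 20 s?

1.4 cm/s

Average speed = (total path length)/(elapsed time); on a piecewise-linear x-t graph the path length is Σ|Δx|.
0–6 s: |Δx| = |9 − 7| = 2 cm
6–9 s: |Δx| = |-1 − 9| = 10 cm
9–12 s: |Δx| = |11 − -1| = 12 cm
12–14 s: |Δx| = |9 − 11| = 2 cm
14–20 s: |Δx| = |11 − 9| = 2 cm
Total path = 28 cm; average speed = 28/20 = 1.4 cm/s.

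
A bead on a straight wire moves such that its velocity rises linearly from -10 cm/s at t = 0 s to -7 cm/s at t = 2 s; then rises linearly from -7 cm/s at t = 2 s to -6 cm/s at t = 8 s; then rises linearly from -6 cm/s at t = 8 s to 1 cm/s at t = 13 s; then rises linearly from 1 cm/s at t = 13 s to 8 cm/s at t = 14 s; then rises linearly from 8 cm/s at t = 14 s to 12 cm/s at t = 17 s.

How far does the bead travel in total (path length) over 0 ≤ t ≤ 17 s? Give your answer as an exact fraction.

726/7 cm

Total distance travelled is ∫|v| dt — sum the magnitudes of each area piece.
0–2 s: |½(-10 + -7)(2)| = 17 cm
2–8 s: |½(-7 + -6)(6)| = 39 cm
8–13 s: v = 0 at t = 86/7 s; triangle areas 90/7 + 5/14 = 185/14 cm
13–14 s: |½(1 + 8)(1)| = 4.5 cm
14–17 s: |½(8 + 12)(3)| = 30 cm
Total distance = 726/7 cm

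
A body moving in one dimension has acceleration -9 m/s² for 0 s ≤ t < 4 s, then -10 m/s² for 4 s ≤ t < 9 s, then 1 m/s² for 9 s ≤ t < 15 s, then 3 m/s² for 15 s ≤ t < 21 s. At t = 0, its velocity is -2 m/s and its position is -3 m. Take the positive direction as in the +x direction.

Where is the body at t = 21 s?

-1346 m

On each constant-a segment, Δv = aΔt and Δx = v₀Δt + ½aΔt²; chain segment to segment.
0–4 s: v starts -2 m/s; Δx = -2·4 + ½·-9·4² = -80 m; v ends -38 m/s.
4–9 s: v starts -38 m/s; Δx = -38·5 + ½·-10·5² = -315 m; v ends -88 m/s.
9–15 s: v starts -88 m/s; Δx = -88·6 + ½·1·6² = -510 m; v ends -82 m/s.
15–21 s: v starts -82 m/s; Δx = -82·6 + ½·3·6² = -438 m; v ends -64 m/s.
x(21) = -3 + Σ Δx = -1346 m.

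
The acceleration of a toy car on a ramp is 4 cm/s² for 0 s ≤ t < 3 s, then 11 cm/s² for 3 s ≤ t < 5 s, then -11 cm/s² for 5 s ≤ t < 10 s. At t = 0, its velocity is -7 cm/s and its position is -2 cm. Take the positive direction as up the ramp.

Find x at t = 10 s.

On each constant-a segment, Δv = aΔt and Δx = v₀Δt + ½aΔt²; chain segment to segment.
0–3 s: v starts -7 cm/s; Δx = -7·3 + ½·4·3² = -3 cm; v ends 5 cm/s.
3–5 s: v starts 5 cm/s; Δx = 5·2 + ½·11·2² = 32 cm; v ends 27 cm/s.
5–10 s: v starts 27 cm/s; Δx = 27·5 + ½·-11·5² = -2.5 cm; v ends -28 cm/s.
x(10) = -2 + Σ Δx = 24.5 cm.

24.5 cm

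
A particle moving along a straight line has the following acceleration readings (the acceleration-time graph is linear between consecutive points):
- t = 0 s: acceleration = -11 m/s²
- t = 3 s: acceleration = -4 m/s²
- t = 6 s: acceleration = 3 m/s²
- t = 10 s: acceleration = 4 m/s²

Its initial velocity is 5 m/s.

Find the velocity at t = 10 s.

-5 m/s

Δv equals the area under the a-t graph; then v = v₀ + Δv.
0–3 s: ½(-11 + -4)(3) = -22.5 m/s
3–6 s: ½(-4 + 3)(3) = -1.5 m/s
6–10 s: ½(3 + 4)(4) = 14 m/s
Δv = -10 m/s, so v(10) = 5 + (-10) = -5 m/s.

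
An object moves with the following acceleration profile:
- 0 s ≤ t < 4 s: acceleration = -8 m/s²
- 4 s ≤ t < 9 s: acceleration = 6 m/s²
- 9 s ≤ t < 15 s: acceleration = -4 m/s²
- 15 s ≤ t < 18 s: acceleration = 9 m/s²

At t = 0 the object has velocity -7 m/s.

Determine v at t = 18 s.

Δv equals the area under the a-t graph; then v = v₀ + Δv.
0–4 s: -8 × 4 = -32 m/s
4–9 s: 6 × 5 = 30 m/s
9–15 s: -4 × 6 = -24 m/s
15–18 s: 9 × 3 = 27 m/s
Δv = 1 m/s, so v(18) = -7 + (1) = -6 m/s.

-6 m/s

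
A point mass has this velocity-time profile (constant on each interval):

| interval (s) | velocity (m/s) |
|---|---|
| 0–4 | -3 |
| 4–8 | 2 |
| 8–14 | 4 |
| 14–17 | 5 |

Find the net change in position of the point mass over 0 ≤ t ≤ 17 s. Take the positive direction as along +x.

35 m

Net displacement equals the area under the velocity-time graph (areas below the axis count negative).
0–4 s: -3 × 4 = -12 m
4–8 s: 2 × 4 = 8 m
8–14 s: 4 × 6 = 24 m
14–17 s: 5 × 3 = 15 m
Net displacement = 35 m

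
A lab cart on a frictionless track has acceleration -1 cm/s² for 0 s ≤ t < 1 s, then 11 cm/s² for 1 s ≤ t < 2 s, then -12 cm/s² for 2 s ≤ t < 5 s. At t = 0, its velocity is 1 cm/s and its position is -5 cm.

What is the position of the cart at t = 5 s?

On each constant-a segment, Δv = aΔt and Δx = v₀Δt + ½aΔt²; chain segment to segment.
0–1 s: v starts 1 cm/s; Δx = 1·1 + ½·-1·1² = 0.5 cm; v ends 0 cm/s.
1–2 s: v starts 0 cm/s; Δx = 0·1 + ½·11·1² = 5.5 cm; v ends 11 cm/s.
2–5 s: v starts 11 cm/s; Δx = 11·3 + ½·-12·3² = -21 cm; v ends -25 cm/s.
x(5) = -5 + Σ Δx = -20 cm.

-20 cm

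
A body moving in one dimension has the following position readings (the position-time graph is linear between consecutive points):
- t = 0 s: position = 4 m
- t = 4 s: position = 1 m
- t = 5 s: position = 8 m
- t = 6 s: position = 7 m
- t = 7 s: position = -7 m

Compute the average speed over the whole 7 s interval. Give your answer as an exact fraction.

Average speed = (total path length)/(elapsed time); on a piecewise-linear x-t graph the path length is Σ|Δx|.
0–4 s: |Δx| = |1 − 4| = 3 m
4–5 s: |Δx| = |8 − 1| = 7 m
5–6 s: |Δx| = |7 − 8| = 1 m
6–7 s: |Δx| = |-7 − 7| = 14 m
Total path = 25 m; average speed = 25/7 = 25/7 m/s.

25/7 m/s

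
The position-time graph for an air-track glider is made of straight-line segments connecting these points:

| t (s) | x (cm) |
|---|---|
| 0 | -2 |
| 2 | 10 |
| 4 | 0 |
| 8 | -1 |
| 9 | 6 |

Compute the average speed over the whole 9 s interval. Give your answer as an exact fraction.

10/3 cm/s

Average speed = (total path length)/(elapsed time); on a piecewise-linear x-t graph the path length is Σ|Δx|.
0–2 s: |Δx| = |10 − -2| = 12 cm
2–4 s: |Δx| = |0 − 10| = 10 cm
4–8 s: |Δx| = |-1 − 0| = 1 cm
8–9 s: |Δx| = |6 − -1| = 7 cm
Total path = 30 cm; average speed = 30/9 = 10/3 cm/s.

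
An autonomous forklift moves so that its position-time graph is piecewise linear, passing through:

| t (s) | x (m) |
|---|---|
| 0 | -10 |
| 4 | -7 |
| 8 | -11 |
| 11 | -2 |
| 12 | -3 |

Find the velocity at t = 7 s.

Velocity is the slope of the x-t graph on 4–8 s: (-11 − -7)/(8 − 4) = -1 m/s.

-1 m/s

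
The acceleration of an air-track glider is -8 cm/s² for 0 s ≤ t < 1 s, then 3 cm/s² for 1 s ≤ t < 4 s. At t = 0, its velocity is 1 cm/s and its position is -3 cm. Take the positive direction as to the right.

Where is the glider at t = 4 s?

-13.5 cm

On each constant-a segment, Δv = aΔt and Δx = v₀Δt + ½aΔt²; chain segment to segment.
0–1 s: v starts 1 cm/s; Δx = 1·1 + ½·-8·1² = -3 cm; v ends -7 cm/s.
1–4 s: v starts -7 cm/s; Δx = -7·3 + ½·3·3² = -7.5 cm; v ends 2 cm/s.
x(4) = -3 + Σ Δx = -13.5 cm.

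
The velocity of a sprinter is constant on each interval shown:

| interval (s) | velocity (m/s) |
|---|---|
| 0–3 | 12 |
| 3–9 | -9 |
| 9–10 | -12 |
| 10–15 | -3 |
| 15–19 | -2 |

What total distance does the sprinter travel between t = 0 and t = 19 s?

Total distance travelled is ∫|v| dt — sum the magnitudes of each area piece.
0–3 s: |12| × 3 = 36 m
3–9 s: |-9| × 6 = 54 m
9–10 s: |-12| × 1 = 12 m
10–15 s: |-3| × 5 = 15 m
15–19 s: |-2| × 4 = 8 m
Total distance = 125 m

125 m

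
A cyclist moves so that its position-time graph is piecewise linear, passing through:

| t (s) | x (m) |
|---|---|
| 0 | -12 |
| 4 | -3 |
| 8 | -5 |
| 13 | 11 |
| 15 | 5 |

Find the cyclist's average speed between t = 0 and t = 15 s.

2.2 m/s

Average speed = (total path length)/(elapsed time); on a piecewise-linear x-t graph the path length is Σ|Δx|.
0–4 s: |Δx| = |-3 − -12| = 9 m
4–8 s: |Δx| = |-5 − -3| = 2 m
8–13 s: |Δx| = |11 − -5| = 16 m
13–15 s: |Δx| = |5 − 11| = 6 m
Total path = 33 m; average speed = 33/15 = 2.2 m/s.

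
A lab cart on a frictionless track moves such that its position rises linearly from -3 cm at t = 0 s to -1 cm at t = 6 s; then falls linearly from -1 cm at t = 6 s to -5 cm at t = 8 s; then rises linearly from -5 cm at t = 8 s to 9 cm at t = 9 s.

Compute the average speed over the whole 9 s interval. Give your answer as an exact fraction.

20/9 cm/s

Average speed = (total path length)/(elapsed time); on a piecewise-linear x-t graph the path length is Σ|Δx|.
0–6 s: |Δx| = |-1 − -3| = 2 cm
6–8 s: |Δx| = |-5 − -1| = 4 cm
8–9 s: |Δx| = |9 − -5| = 14 cm
Total path = 20 cm; average speed = 20/9 = 20/9 cm/s.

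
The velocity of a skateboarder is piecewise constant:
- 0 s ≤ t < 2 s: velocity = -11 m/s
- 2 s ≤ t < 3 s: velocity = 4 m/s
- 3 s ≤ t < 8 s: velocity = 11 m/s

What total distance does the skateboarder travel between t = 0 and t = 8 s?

81 m

Distance (not displacement) is the total path length: add the absolute areas under v-t.
0–2 s: |-11| × 2 = 22 m
2–3 s: |4| × 1 = 4 m
3–8 s: |11| × 5 = 55 m
Total distance = 81 m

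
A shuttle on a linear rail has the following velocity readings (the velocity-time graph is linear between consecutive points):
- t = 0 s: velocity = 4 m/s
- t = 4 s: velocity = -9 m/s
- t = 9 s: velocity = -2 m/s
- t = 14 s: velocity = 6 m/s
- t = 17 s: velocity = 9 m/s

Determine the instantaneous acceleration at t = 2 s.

-3.25 m/s²

Acceleration is the slope of the v-t graph on 0–4 s: (-9 − 4)/(4 − 0) = -3.25 m/s².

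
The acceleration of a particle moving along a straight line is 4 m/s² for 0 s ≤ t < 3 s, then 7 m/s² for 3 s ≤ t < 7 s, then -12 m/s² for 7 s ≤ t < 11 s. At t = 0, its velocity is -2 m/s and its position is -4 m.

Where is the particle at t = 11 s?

160 m

On each constant-a segment, Δv = aΔt and Δx = v₀Δt + ½aΔt²; chain segment to segment.
0–3 s: v starts -2 m/s; Δx = -2·3 + ½·4·3² = 12 m; v ends 10 m/s.
3–7 s: v starts 10 m/s; Δx = 10·4 + ½·7·4² = 96 m; v ends 38 m/s.
7–11 s: v starts 38 m/s; Δx = 38·4 + ½·-12·4² = 56 m; v ends -10 m/s.
x(11) = -4 + Σ Δx = 160 m.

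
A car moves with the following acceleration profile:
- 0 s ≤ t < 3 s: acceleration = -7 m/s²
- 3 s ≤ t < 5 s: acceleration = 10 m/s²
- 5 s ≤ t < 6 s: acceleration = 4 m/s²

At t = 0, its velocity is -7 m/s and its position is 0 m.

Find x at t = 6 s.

On each constant-a segment, Δv = aΔt and Δx = v₀Δt + ½aΔt²; chain segment to segment.
0–3 s: v starts -7 m/s; Δx = -7·3 + ½·-7·3² = -52.5 m; v ends -28 m/s.
3–5 s: v starts -28 m/s; Δx = -28·2 + ½·10·2² = -36 m; v ends -8 m/s.
5–6 s: v starts -8 m/s; Δx = -8·1 + ½·4·1² = -6 m; v ends -4 m/s.
x(6) = 0 + Σ Δx = -94.5 m.

-94.5 m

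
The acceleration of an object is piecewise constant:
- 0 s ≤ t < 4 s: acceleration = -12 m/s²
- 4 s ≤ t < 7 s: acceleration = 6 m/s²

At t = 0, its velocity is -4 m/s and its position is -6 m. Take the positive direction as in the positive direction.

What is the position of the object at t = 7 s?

On each constant-a segment, Δv = aΔt and Δx = v₀Δt + ½aΔt²; chain segment to segment.
0–4 s: v starts -4 m/s; Δx = -4·4 + ½·-12·4² = -112 m; v ends -52 m/s.
4–7 s: v starts -52 m/s; Δx = -52·3 + ½·6·3² = -129 m; v ends -34 m/s.
x(7) = -6 + Σ Δx = -247 m.

-247 m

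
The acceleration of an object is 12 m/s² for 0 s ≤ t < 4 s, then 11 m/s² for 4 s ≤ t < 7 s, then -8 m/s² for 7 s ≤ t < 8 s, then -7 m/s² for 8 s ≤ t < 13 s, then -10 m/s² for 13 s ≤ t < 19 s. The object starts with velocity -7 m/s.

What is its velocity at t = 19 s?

Δv equals the area under the a-t graph; then v = v₀ + Δv.
0–4 s: 12 × 4 = 48 m/s
4–7 s: 11 × 3 = 33 m/s
7–8 s: -8 × 1 = -8 m/s
8–13 s: -7 × 5 = -35 m/s
13–19 s: -10 × 6 = -60 m/s
Δv = -22 m/s, so v(19) = -7 + (-22) = -29 m/s.

-29 m/s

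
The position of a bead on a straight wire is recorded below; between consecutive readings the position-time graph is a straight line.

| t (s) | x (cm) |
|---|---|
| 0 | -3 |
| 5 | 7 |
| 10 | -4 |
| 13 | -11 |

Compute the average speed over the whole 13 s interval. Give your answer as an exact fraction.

28/13 cm/s

Average speed = (total path length)/(elapsed time); on a piecewise-linear x-t graph the path length is Σ|Δx|.
0–5 s: |Δx| = |7 − -3| = 10 cm
5–10 s: |Δx| = |-4 − 7| = 11 cm
10–13 s: |Δx| = |-11 − -4| = 7 cm
Total path = 28 cm; average speed = 28/13 = 28/13 cm/s.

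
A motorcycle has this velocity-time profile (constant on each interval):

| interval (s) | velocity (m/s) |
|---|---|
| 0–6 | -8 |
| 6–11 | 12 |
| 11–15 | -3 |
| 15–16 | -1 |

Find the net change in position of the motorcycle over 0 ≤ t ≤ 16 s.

Net displacement equals the area under the velocity-time graph (areas below the axis count negative).
0–6 s: -8 × 6 = -48 m
6–11 s: 12 × 5 = 60 m
11–15 s: -3 × 4 = -12 m
15–16 s: -1 × 1 = -1 m
Net displacement = -1 m

-1 m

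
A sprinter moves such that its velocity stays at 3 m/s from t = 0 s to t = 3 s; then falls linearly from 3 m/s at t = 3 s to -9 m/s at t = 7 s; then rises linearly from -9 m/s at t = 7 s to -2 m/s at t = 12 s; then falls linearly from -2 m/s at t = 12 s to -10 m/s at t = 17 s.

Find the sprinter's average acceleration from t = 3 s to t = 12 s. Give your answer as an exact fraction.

Average acceleration = Δv/Δt = (-2 − 3)/(12 − 3) = -5/9 m/s².

-5/9 m/s²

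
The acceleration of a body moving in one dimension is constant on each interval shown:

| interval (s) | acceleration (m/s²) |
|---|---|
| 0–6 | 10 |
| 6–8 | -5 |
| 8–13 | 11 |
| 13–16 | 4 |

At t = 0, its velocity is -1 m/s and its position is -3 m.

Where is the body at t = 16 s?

991.5 m

On each constant-a segment, Δv = aΔt and Δx = v₀Δt + ½aΔt²; chain segment to segment.
0–6 s: v starts -1 m/s; Δx = -1·6 + ½·10·6² = 174 m; v ends 59 m/s.
6–8 s: v starts 59 m/s; Δx = 59·2 + ½·-5·2² = 108 m; v ends 49 m/s.
8–13 s: v starts 49 m/s; Δx = 49·5 + ½·11·5² = 382.5 m; v ends 104 m/s.
13–16 s: v starts 104 m/s; Δx = 104·3 + ½·4·3² = 330 m; v ends 116 m/s.
x(16) = -3 + Σ Δx = 991.5 m.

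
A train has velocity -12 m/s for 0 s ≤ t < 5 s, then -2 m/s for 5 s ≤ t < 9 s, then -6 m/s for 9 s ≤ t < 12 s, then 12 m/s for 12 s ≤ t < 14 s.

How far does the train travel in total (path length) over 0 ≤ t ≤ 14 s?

Total distance travelled is ∫|v| dt — sum the magnitudes of each area piece.
0–5 s: |-12| × 5 = 60 m
5–9 s: |-2| × 4 = 8 m
9–12 s: |-6| × 3 = 18 m
12–14 s: |12| × 2 = 24 m
Total distance = 110 m

110 m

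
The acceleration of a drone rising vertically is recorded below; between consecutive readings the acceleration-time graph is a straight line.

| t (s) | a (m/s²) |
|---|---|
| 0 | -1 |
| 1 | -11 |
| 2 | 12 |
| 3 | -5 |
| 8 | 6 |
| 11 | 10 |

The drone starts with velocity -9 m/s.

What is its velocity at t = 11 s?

15.5 m/s

Δv equals the area under the a-t graph; then v = v₀ + Δv.
0–1 s: ½(-1 + -11)(1) = -6 m/s
1–2 s: ½(-11 + 12)(1) = 0.5 m/s
2–3 s: ½(12 + -5)(1) = 3.5 m/s
3–8 s: ½(-5 + 6)(5) = 2.5 m/s
8–11 s: ½(6 + 10)(3) = 24 m/s
Δv = 24.5 m/s, so v(11) = -9 + (24.5) = 15.5 m/s.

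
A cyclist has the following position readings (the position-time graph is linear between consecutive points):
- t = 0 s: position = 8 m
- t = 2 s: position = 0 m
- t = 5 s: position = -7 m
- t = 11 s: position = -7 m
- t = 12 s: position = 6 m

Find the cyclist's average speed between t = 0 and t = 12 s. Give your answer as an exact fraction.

Average speed = (total path length)/(elapsed time); on a piecewise-linear x-t graph the path length is Σ|Δx|.
0–2 s: |Δx| = |0 − 8| = 8 m
2–5 s: |Δx| = |-7 − 0| = 7 m
5–11 s: |Δx| = |-7 − -7| = 0 m
11–12 s: |Δx| = |6 − -7| = 13 m
Total path = 28 m; average speed = 28/12 = 7/3 m/s.

7/3 m/s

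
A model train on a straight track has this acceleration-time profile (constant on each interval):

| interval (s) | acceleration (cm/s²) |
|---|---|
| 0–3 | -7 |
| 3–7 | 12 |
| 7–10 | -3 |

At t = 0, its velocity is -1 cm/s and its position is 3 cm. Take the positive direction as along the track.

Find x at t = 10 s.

41 cm

On each constant-a segment, Δv = aΔt and Δx = v₀Δt + ½aΔt²; chain segment to segment.
0–3 s: v starts -1 cm/s; Δx = -1·3 + ½·-7·3² = -34.5 cm; v ends -22 cm/s.
3–7 s: v starts -22 cm/s; Δx = -22·4 + ½·12·4² = 8 cm; v ends 26 cm/s.
7–10 s: v starts 26 cm/s; Δx = 26·3 + ½·-3·3² = 64.5 cm; v ends 17 cm/s.
x(10) = 3 + Σ Δx = 41 cm.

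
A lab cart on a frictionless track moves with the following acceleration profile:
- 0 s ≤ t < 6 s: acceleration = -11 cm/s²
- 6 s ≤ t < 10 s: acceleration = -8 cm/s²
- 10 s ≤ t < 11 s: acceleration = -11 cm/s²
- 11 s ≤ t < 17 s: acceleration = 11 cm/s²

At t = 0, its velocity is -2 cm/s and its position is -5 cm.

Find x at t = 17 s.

-1124.5 cm

On each constant-a segment, Δv = aΔt and Δx = v₀Δt + ½aΔt²; chain segment to segment.
0–6 s: v starts -2 cm/s; Δx = -2·6 + ½·-11·6² = -210 cm; v ends -68 cm/s.
6–10 s: v starts -68 cm/s; Δx = -68·4 + ½·-8·4² = -336 cm; v ends -100 cm/s.
10–11 s: v starts -100 cm/s; Δx = -100·1 + ½·-11·1² = -105.5 cm; v ends -111 cm/s.
11–17 s: v starts -111 cm/s; Δx = -111·6 + ½·11·6² = -468 cm; v ends -45 cm/s.
x(17) = -5 + Σ Δx = -1124.5 cm.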